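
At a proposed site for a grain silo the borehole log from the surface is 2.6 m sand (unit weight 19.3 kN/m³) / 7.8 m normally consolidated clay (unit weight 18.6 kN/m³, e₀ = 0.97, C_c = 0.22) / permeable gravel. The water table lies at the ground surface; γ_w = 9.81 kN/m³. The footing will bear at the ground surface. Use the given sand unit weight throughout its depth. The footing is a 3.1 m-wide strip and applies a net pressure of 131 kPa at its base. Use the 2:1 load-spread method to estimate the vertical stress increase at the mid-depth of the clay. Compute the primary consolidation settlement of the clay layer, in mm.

S_c ≈ 205 mm

Mid-depth of clay below the ground surface: z = 2.6 + 7.8/2 = 6.5 m.
Total vertical stress at mid-clay: σ_v = 19.3×2.6 + 18.6×3.9 = 122.72 kPa.
Pore pressure: u = 9.81×(6.5 − 0) = 63.765 kPa.
Initial effective stress: σ'_0 = σ_v − u = 122.72 − 63.765 = 58.955 kPa.
Stress increase at mid-clay by the 2:1 spreading method:
Δσ = qB/(B+z) = 131×3.1/(3.1+6.5) = 42.302 kPa
Final effective stress: σ'_f = σ'_0 + Δσ = 58.955 + 42.302 = 101.26 kPa.
Normally consolidated clay, so the full stress increment lies on the virgin compression line:
S_c = C_c·H/(1+e₀)·log₁₀(σ'_f/σ'_0) = 0.22×7.8/(1+0.97)×log₁₀(101.26/58.955)
    = 0.87107 × 0.23492 = 0.2046 m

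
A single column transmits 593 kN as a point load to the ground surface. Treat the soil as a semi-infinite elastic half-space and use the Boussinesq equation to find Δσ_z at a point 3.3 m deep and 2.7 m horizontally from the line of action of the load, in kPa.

Δσ_z ≈ 7.22 kPa

Boussinesq vertical stress below a point load on an elastic half-space:
Δσ_z = 3P/(2πz²) · [1 + (r/z)²]^(−5/2)
r/z = 2.7/3.3 = 0.81818; [1+(r/z)²]^(−5/2) = 0.27771.
Δσ_z = 3×593/(2π×3.3²) × 0.27771 = 26 × 0.27771 = 7.22 kPa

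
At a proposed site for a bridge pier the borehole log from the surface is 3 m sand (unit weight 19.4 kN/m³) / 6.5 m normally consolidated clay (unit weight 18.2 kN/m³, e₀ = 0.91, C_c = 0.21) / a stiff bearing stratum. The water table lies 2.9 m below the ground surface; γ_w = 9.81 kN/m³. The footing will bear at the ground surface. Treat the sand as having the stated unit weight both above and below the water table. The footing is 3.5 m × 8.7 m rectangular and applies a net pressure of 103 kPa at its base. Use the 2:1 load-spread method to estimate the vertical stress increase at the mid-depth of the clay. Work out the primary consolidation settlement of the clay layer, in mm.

S_c ≈ 70.4 mm

Mid-depth of clay below the ground surface: z = 3 + 6.5/2 = 6.25 m.
Total vertical stress at mid-clay: σ_v = 19.4×3 + 18.2×3.25 = 117.35 kPa.
Pore pressure: u = 9.81×(6.25 − 2.9) = 32.864 kPa.
Initial effective stress: σ'_0 = σ_v − u = 117.35 − 32.864 = 84.486 kPa.
Stress increase at mid-clay by the 2:1 spreading method:
Δσ = qBL/((B+z)(L+z)) = 103×3.5×8.7/((3.5+6.25)(8.7+6.25)) = 21.517 kPa
Final effective stress: σ'_f = σ'_0 + Δσ = 84.486 + 21.517 = 106 kPa.
Normally consolidated clay, so the full stress increment lies on the virgin compression line:
S_c = C_c·H/(1+e₀)·log₁₀(σ'_f/σ'_0) = 0.21×6.5/(1+0.91)×log₁₀(106/84.486)
    = 0.71466 × 0.098521 = 0.07041 m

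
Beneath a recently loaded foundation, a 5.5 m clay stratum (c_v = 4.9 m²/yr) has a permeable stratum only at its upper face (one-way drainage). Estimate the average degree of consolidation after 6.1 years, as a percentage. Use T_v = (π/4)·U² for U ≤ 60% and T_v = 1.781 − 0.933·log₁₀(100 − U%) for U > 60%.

Drainage path length: H_d = H = 5.5 m (single drainage).
T_v = c_v·t/H_d² = 4.9×6.1/5.5² = 0.9881.
T_v = 0.9881 corresponds to the U > 60% branch:
U = 1 − 10^((1.781 − T_v)/0.933)/100 = 0.9292

U ≈ 92.9 %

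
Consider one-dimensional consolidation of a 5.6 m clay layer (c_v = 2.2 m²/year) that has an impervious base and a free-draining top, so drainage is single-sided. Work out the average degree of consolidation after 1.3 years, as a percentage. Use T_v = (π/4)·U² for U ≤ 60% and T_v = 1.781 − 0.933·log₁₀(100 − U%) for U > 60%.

U ≈ 34.1 %

Drainage path length: H_d = H = 5.6 m (single drainage).
T_v = c_v·t/H_d² = 2.2×1.3/5.6² = 0.091199.
T_v = 0.091199 corresponds to the U ≤ 60% branch:
U = √(4T_v/π) = 0.3408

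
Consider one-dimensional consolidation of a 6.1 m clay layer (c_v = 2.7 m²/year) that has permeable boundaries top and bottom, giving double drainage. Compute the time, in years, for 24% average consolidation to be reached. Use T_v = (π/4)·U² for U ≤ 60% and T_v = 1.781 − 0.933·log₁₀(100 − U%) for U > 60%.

t ≈ 0.156 years

Drainage path length: H_d = H/2 = 3.05 m (double drainage).
U ≤ 60%: T_v = (π/4)·U² = (π/4)×0.24² = 0.045239.
t = T_v·H_d²/c_v = 0.045239×3.05²/2.7 = 0.1559 years.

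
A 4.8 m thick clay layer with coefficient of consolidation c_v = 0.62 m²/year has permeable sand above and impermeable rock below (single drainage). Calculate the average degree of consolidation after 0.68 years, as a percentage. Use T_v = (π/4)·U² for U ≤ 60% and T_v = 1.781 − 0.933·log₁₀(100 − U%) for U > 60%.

Drainage path length: H_d = H = 4.8 m (single drainage).
T_v = c_v·t/H_d² = 0.62×0.68/4.8² = 0.018299.
T_v = 0.018299 corresponds to the U ≤ 60% branch:
U = √(4T_v/π) = 0.1526

U ≈ 15.3 %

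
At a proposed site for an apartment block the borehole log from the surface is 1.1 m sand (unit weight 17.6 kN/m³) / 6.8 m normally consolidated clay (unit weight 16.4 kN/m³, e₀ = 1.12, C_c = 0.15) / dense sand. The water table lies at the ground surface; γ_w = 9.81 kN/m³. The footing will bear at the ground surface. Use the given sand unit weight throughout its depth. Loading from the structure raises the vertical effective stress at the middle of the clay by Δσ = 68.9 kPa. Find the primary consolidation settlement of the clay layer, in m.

Mid-depth of clay below the ground surface: z = 1.1 + 6.8/2 = 4.5 m.
Total vertical stress at mid-clay: σ_v = 17.6×1.1 + 16.4×3.4 = 75.12 kPa.
Pore pressure: u = 9.81×(4.5 − 0) = 44.145 kPa.
Initial effective stress: σ'_0 = σ_v − u = 75.12 − 44.145 = 30.975 kPa.
Final effective stress: σ'_f = σ'_0 + Δσ = 30.975 + 68.9 = 99.875 kPa.
Normally consolidated clay, so the full stress increment lies on the virgin compression line:
S_c = C_c·H/(1+e₀)·log₁₀(σ'_f/σ'_0) = 0.15×6.8/(1+1.12)×log₁₀(99.875/30.975)
    = 0.48113 × 0.50845 = 0.2446 m

S_c ≈ 0.245 m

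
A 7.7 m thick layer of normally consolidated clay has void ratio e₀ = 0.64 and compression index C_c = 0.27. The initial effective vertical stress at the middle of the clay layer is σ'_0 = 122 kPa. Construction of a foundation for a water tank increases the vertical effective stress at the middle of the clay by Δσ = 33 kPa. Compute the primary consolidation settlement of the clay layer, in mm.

Final effective stress: σ'_f = σ'_0 + Δσ = 122 + 33 = 155 kPa.
Normally consolidated clay, so the full stress increment lies on the virgin compression line:
S_c = C_c·H/(1+e₀)·log₁₀(σ'_f/σ'_0) = 0.27×7.7/(1+0.64)×log₁₀(155/122)
    = 1.2677 × 0.10397 = 0.1318 m

S_c ≈ 132 mm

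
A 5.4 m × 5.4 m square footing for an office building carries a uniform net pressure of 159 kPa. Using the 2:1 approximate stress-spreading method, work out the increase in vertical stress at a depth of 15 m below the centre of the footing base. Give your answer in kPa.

Δσ_z ≈ 11.1 kPa

By the 2:1 method the load spreads at 1 horizontal : 2 vertical, so at depth z the loaded area has grown by z in each plan dimension:
Δσ = qBL/((B+z)(L+z)) = 159×5.4×5.4/((5.4+15)(5.4+15)) = 11.141 kPa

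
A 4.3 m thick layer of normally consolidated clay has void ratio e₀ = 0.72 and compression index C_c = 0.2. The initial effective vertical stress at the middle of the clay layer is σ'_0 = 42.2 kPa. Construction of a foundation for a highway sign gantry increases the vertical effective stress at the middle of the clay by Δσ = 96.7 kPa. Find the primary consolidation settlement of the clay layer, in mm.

S_c ≈ 259 mm

Final effective stress: σ'_f = σ'_0 + Δσ = 42.2 + 96.7 = 138.9 kPa.
Normally consolidated clay, so the full stress increment lies on the virgin compression line:
S_c = C_c·H/(1+e₀)·log₁₀(σ'_f/σ'_0) = 0.2×4.3/(1+0.72)×log₁₀(138.9/42.2)
    = 0.5 × 0.51739 = 0.2587 m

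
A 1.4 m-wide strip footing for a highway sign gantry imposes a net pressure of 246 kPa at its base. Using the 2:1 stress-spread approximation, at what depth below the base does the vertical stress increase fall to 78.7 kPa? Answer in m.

2:1 spreading — at depth z the loaded area has grown by z in each plan dimension:
qB/(B+z) = Δσ_z ⇒ z = qB/Δσ_z − B = 246×1.4/78.7 − 1.4 = 2.976 m

z ≈ 2.98 m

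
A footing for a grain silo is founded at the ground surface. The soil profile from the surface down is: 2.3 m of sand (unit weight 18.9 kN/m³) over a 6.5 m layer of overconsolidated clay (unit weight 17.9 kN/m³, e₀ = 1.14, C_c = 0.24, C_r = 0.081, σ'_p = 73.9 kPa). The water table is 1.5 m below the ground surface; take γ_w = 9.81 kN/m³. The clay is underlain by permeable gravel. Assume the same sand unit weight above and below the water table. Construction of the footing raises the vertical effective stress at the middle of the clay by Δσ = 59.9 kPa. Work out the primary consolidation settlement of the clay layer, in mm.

S_c ≈ 177 mm

Mid-depth of clay below the ground surface: z = 2.3 + 6.5/2 = 5.55 m.
Total vertical stress at mid-clay: σ_v = 18.9×2.3 + 17.9×3.25 = 101.64 kPa.
Pore pressure: u = 9.81×(5.55 − 1.5) = 39.73 kPa.
Initial effective stress: σ'_0 = σ_v − u = 101.64 − 39.73 = 61.91 kPa.
Final effective stress: σ'_f = 61.91 + 59.9 = 121.81 kPa.
σ'_f = 121.81 > σ'_p = 73.9 kPa, so the stress path crosses the preconsolidation pressure — recompression up to σ'_p, then virgin compression beyond:
S_c = H/(1+e₀)·[C_r·log₁₀(σ'_p/σ'_0) + C_c·log₁₀(σ'_f/σ'_p)]
    = 6.5/2.14 × [0.081×log₁₀(73.9/61.91) + 0.24×log₁₀(121.81/73.9)]
    = 3.0374 × [0.0062276 + 0.052089] = 0.1771 m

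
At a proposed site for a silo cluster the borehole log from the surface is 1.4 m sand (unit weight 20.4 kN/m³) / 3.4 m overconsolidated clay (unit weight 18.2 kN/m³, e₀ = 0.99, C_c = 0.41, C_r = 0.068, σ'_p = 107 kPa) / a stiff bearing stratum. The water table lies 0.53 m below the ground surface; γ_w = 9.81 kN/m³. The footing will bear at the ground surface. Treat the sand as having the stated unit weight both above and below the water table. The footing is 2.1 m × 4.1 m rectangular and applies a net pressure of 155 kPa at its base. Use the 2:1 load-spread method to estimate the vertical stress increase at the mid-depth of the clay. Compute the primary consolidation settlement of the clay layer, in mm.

S_c ≈ 36 mm

Mid-depth of clay below the ground surface: z = 1.4 + 3.4/2 = 3.1 m.
Total vertical stress at mid-clay: σ_v = 20.4×1.4 + 18.2×1.7 = 59.5 kPa.
Pore pressure: u = 9.81×(3.1 − 0.53) = 25.212 kPa.
Initial effective stress: σ'_0 = σ_v − u = 59.5 − 25.212 = 34.288 kPa.
Stress increase at mid-clay by the 2:1 spreading method:
Δσ = qBL/((B+z)(L+z)) = 155×2.1×4.1/((2.1+3.1)(4.1+3.1)) = 35.645 kPa
Final effective stress: σ'_f = 34.288 + 35.645 = 69.933 kPa.
σ'_f = 69.933 ≤ σ'_p = 107 kPa, so the clay remains overconsolidated and only the recompression index applies:
S_c = C_r·H/(1+e₀)·log₁₀(σ'_f/σ'_0) = 0.068×3.4/1.99×log₁₀(69.933/34.288)
    = 0.11618 × 0.30954 = 0.03596 m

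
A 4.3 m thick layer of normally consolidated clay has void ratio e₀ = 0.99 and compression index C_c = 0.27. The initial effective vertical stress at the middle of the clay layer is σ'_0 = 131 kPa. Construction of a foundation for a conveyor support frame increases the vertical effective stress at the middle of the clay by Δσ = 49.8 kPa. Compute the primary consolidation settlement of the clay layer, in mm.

S_c ≈ 81.6 mm

Final effective stress: σ'_f = σ'_0 + Δσ = 131 + 49.8 = 180.8 kPa.
Normally consolidated clay, so the full stress increment lies on the virgin compression line:
S_c = C_c·H/(1+e₀)·log₁₀(σ'_f/σ'_0) = 0.27×4.3/(1+0.99)×log₁₀(180.8/131)
    = 0.58342 × 0.13993 = 0.08164 m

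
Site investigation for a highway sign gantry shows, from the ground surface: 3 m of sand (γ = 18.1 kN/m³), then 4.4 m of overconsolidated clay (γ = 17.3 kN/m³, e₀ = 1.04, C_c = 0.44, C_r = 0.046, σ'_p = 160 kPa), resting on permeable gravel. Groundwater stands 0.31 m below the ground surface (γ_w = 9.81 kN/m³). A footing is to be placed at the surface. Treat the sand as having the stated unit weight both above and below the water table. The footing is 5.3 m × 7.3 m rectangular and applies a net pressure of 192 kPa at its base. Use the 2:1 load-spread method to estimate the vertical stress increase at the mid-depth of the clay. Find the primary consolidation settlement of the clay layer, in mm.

Mid-depth of clay below the ground surface: z = 3 + 4.4/2 = 5.2 m.
Total vertical stress at mid-clay: σ_v = 18.1×3 + 17.3×2.2 = 92.36 kPa.
Pore pressure: u = 9.81×(5.2 − 0.31) = 47.971 kPa.
Initial effective stress: σ'_0 = σ_v − u = 92.36 − 47.971 = 44.389 kPa.
Stress increase at mid-clay by the 2:1 spreading method:
Δσ = qBL/((B+z)(L+z)) = 192×5.3×7.3/((5.3+5.2)(7.3+5.2)) = 56.598 kPa
Final effective stress: σ'_f = 44.389 + 56.598 = 100.99 kPa.
σ'_f = 100.99 ≤ σ'_p = 160 kPa, so the clay remains overconsolidated and only the recompression index applies:
S_c = C_r·H/(1+e₀)·log₁₀(σ'_f/σ'_0) = 0.046×4.4/2.04×log₁₀(100.99/44.389)
    = 0.099217 × 0.357 = 0.03542 m

S_c ≈ 35.4 mm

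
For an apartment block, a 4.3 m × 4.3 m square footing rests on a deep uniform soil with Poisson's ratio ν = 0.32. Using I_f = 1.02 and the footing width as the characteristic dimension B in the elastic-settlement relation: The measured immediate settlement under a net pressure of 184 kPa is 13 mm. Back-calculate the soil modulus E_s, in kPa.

E_s ≈ 55700 kPa

S_e = q·B·(1−ν²)/E_s · I_f  ⇒  E_s = q·B·(1−ν²)·I_f / S_e.
E_s = 184 × 4.3 × 0.8976 × 1.02 / 0.013 = 55720 kPa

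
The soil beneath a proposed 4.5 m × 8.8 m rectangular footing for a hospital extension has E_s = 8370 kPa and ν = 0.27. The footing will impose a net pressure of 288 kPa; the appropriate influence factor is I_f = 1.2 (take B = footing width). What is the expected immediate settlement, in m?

S_e ≈ 0.172 m

Immediate (elastic) settlement: S_e = q·B·(1−ν²)/E_s · I_f.
S_e = 288 × 4.5 × (1 − 0.27²) / 8370 × 1.2
    = 288 × 4.5 × 0.9271 / 8370 × 1.2
    = 0.1723 m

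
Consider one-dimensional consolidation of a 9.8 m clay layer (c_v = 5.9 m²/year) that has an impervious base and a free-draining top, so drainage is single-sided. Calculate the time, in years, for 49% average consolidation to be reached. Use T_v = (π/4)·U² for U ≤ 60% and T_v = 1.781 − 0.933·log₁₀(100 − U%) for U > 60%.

Drainage path length: H_d = H = 9.8 m (single drainage).
U ≤ 60%: T_v = (π/4)·U² = (π/4)×0.49² = 0.18857.
t = T_v·H_d²/c_v = 0.18857×9.8²/5.9 = 3.07 years.

t ≈ 3.07 years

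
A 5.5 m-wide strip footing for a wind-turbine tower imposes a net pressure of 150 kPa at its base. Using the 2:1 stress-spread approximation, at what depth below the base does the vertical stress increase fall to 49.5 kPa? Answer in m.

2:1 spreading — at depth z the loaded area has grown by z in each plan dimension:
qB/(B+z) = Δσ_z ⇒ z = qB/Δσ_z − B = 150×5.5/49.5 − 5.5 = 11.17 m

z ≈ 11.2 m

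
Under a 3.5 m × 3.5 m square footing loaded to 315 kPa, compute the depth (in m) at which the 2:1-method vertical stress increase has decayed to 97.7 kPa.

2:1 spreading — at depth z the loaded area has grown by z in each plan dimension:
qB²/(B+z)² = Δσ_z ⇒ z = B(√(q/Δσ_z) − 1) = 3.5×(√(315/97.7) − 1) = 2.785 m

z ≈ 2.78 m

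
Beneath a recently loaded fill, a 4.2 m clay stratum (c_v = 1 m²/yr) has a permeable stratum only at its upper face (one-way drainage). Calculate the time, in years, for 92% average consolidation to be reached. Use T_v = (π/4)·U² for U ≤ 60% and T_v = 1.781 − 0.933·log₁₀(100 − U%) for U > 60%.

t ≈ 16.6 years

Drainage path length: H_d = H = 4.2 m (single drainage).
U > 60%: T_v = 1.781 − 0.933·log₁₀(100 − 92) = 0.93842.
t = T_v·H_d²/c_v = 0.93842×4.2²/1 = 16.55 years.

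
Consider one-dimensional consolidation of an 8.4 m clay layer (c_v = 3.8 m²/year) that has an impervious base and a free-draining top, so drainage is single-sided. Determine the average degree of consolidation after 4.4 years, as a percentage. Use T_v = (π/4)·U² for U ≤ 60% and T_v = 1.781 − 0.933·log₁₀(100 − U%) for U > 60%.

U ≈ 54.9 %

Drainage path length: H_d = H = 8.4 m (single drainage).
T_v = c_v·t/H_d² = 3.8×4.4/8.4² = 0.23696.
T_v = 0.23696 corresponds to the U ≤ 60% branch:
U = √(4T_v/π) = 0.5493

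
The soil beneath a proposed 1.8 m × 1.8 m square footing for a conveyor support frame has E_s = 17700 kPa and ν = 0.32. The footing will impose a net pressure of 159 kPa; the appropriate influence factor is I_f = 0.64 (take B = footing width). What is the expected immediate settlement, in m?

S_e ≈ 0.00929 m

Immediate (elastic) settlement: S_e = q·B·(1−ν²)/E_s · I_f.
S_e = 159 × 1.8 × (1 − 0.32²) / 17700 × 0.64
    = 159 × 1.8 × 0.8976 / 17700 × 0.64
    = 0.009289 m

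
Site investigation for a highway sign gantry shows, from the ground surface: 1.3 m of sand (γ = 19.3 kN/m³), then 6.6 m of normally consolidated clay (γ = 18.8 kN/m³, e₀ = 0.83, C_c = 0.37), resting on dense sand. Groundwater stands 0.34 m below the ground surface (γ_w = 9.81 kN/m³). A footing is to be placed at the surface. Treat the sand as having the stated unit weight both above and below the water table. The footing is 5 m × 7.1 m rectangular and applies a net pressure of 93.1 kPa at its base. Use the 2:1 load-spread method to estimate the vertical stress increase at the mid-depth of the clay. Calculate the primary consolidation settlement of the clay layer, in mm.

S_c ≈ 290 mm

Mid-depth of clay below the ground surface: z = 1.3 + 6.6/2 = 4.6 m.
Total vertical stress at mid-clay: σ_v = 19.3×1.3 + 18.8×3.3 = 87.13 kPa.
Pore pressure: u = 9.81×(4.6 − 0.34) = 41.791 kPa.
Initial effective stress: σ'_0 = σ_v − u = 87.13 − 41.791 = 45.339 kPa.
Stress increase at mid-clay by the 2:1 spreading method:
Δσ = qBL/((B+z)(L+z)) = 93.1×5×7.1/((5+4.6)(7.1+4.6)) = 29.425 kPa
Final effective stress: σ'_f = σ'_0 + Δσ = 45.339 + 29.425 = 74.764 kPa.
Normally consolidated clay, so the full stress increment lies on the virgin compression line:
S_c = C_c·H/(1+e₀)·log₁₀(σ'_f/σ'_0) = 0.37×6.6/(1+0.83)×log₁₀(74.764/45.339)
    = 1.3344 × 0.21722 = 0.2899 m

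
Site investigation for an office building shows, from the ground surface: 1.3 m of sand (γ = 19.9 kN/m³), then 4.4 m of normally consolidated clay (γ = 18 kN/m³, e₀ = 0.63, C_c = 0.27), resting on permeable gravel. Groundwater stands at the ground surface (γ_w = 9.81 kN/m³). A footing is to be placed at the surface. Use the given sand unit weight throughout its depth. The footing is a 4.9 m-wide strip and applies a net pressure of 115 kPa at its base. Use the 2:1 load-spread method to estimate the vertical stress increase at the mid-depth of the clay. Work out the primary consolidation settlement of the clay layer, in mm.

S_c ≈ 364 mm

Mid-depth of clay below the ground surface: z = 1.3 + 4.4/2 = 3.5 m.
Total vertical stress at mid-clay: σ_v = 19.9×1.3 + 18×2.2 = 65.47 kPa.
Pore pressure: u = 9.81×(3.5 − 0) = 34.335 kPa.
Initial effective stress: σ'_0 = σ_v − u = 65.47 − 34.335 = 31.135 kPa.
Stress increase at mid-clay by the 2:1 spreading method:
Δσ = qB/(B+z) = 115×4.9/(4.9+3.5) = 67.083 kPa
Final effective stress: σ'_f = σ'_0 + Δσ = 31.135 + 67.083 = 98.218 kPa.
Normally consolidated clay, so the full stress increment lies on the virgin compression line:
S_c = C_c·H/(1+e₀)·log₁₀(σ'_f/σ'_0) = 0.27×4.4/(1+0.63)×log₁₀(98.218/31.135)
    = 0.72883 × 0.49894 = 0.3636 m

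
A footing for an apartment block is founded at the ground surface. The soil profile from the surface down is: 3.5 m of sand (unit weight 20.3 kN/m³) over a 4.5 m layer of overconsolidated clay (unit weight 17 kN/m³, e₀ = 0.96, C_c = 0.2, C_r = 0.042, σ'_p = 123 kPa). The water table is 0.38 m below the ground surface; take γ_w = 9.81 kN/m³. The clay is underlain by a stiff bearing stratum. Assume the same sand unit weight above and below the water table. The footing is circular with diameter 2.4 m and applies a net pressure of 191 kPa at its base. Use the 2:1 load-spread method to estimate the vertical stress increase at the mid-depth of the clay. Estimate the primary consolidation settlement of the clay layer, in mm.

S_c ≈ 10.7 mm

Mid-depth of clay below the ground surface: z = 3.5 + 4.5/2 = 5.75 m.
Total vertical stress at mid-clay: σ_v = 20.3×3.5 + 17×2.25 = 109.3 kPa.
Pore pressure: u = 9.81×(5.75 − 0.38) = 52.68 kPa.
Initial effective stress: σ'_0 = σ_v − u = 109.3 − 52.68 = 56.62 kPa.
Stress increase at mid-clay by the 2:1 spreading method:
Δσ ≈ qD²/(D+z)² = 191×2.4²/(2.4+5.75)² = 16.563 kPa
Final effective stress: σ'_f = 56.62 + 16.563 = 73.183 kPa.
σ'_f = 73.183 ≤ σ'_p = 123 kPa, so the clay remains overconsolidated and only the recompression index applies:
S_c = C_r·H/(1+e₀)·log₁₀(σ'_f/σ'_0) = 0.042×4.5/1.96×log₁₀(73.183/56.62)
    = 0.096428 × 0.11144 = 0.01075 m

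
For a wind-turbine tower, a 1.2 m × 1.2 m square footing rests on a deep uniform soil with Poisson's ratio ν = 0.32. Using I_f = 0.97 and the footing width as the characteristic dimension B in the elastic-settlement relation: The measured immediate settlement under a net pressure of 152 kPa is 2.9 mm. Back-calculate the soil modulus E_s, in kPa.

S_e = q·B·(1−ν²)/E_s · I_f  ⇒  E_s = q·B·(1−ν²)·I_f / S_e.
E_s = 152 × 1.2 × 0.8976 × 0.97 / 0.0029 = 54760 kPa

E_s ≈ 54800 kPa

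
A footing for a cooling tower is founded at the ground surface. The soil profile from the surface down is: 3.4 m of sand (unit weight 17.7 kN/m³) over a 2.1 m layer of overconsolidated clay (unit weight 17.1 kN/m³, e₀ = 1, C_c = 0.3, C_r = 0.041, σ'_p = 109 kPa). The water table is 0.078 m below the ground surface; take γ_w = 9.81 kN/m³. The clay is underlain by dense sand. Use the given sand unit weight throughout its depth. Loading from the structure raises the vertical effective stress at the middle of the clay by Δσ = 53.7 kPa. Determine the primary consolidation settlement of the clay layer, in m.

Mid-depth of clay below the ground surface: z = 3.4 + 2.1/2 = 4.45 m.
Total vertical stress at mid-clay: σ_v = 17.7×3.4 + 17.1×1.05 = 78.135 kPa.
Pore pressure: u = 9.81×(4.45 − 0.078) = 42.889 kPa.
Initial effective stress: σ'_0 = σ_v − u = 78.135 − 42.889 = 35.246 kPa.
Final effective stress: σ'_f = 35.246 + 53.7 = 88.946 kPa.
σ'_f = 88.946 ≤ σ'_p = 109 kPa, so the clay remains overconsolidated and only the recompression index applies:
S_c = C_r·H/(1+e₀)·log₁₀(σ'_f/σ'_0) = 0.041×2.1/2×log₁₀(88.946/35.246)
    = 0.04305 × 0.40202 = 0.01731 m

S_c ≈ 0.0173 m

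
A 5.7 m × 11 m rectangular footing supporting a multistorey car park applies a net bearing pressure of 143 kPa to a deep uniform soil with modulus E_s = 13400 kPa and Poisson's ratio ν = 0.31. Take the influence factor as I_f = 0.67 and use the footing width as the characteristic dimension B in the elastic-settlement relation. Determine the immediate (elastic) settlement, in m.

Immediate (elastic) settlement: S_e = q·B·(1−ν²)/E_s · I_f.
S_e = 143 × 5.7 × (1 − 0.31²) / 13400 × 0.67
    = 143 × 5.7 × 0.9039 / 13400 × 0.67
    = 0.03684 m

S_e ≈ 0.0368 m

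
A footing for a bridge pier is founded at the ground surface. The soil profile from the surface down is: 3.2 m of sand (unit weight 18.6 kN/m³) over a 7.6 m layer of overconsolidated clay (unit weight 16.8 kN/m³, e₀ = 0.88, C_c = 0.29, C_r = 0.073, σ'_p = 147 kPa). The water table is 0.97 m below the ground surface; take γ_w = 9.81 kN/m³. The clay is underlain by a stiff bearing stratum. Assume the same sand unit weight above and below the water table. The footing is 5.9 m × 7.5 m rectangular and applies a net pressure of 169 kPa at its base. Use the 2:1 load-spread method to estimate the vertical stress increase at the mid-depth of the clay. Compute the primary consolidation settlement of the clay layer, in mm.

S_c ≈ 62 mm

Mid-depth of clay below the ground surface: z = 3.2 + 7.6/2 = 7 m.
Total vertical stress at mid-clay: σ_v = 18.6×3.2 + 16.8×3.8 = 123.36 kPa.
Pore pressure: u = 9.81×(7 − 0.97) = 59.154 kPa.
Initial effective stress: σ'_0 = σ_v − u = 123.36 − 59.154 = 64.206 kPa.
Stress increase at mid-clay by the 2:1 spreading method:
Δσ = qBL/((B+z)(L+z)) = 169×5.9×7.5/((5.9+7)(7.5+7)) = 39.98 kPa
Final effective stress: σ'_f = 64.206 + 39.98 = 104.19 kPa.
σ'_f = 104.19 ≤ σ'_p = 147 kPa, so the clay remains overconsolidated and only the recompression index applies:
S_c = C_r·H/(1+e₀)·log₁₀(σ'_f/σ'_0) = 0.073×7.6/1.88×log₁₀(104.19/64.206)
    = 0.29511 × 0.21025 = 0.06205 m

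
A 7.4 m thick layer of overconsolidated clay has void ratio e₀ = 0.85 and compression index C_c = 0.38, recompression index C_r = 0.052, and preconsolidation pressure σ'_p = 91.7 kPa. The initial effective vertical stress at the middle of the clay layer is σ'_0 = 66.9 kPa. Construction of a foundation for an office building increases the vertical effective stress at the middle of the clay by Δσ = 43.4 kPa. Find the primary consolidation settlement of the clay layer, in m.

S_c ≈ 0.15 m

Final effective stress: σ'_f = 66.9 + 43.4 = 110.3 kPa.
σ'_f = 110.3 > σ'_p = 91.7 kPa, so the stress path crosses the preconsolidation pressure — recompression up to σ'_p, then virgin compression beyond:
S_c = H/(1+e₀)·[C_r·log₁₀(σ'_p/σ'_0) + C_c·log₁₀(σ'_f/σ'_p)]
    = 7.4/1.85 × [0.052×log₁₀(91.7/66.9) + 0.38×log₁₀(110.3/91.7)]
    = 4 × [0.007121 + 0.030478] = 0.1504 m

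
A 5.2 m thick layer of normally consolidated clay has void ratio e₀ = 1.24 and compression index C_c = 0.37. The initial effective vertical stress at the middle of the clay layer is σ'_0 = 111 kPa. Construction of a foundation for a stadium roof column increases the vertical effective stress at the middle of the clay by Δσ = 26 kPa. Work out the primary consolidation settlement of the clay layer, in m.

Final effective stress: σ'_f = σ'_0 + Δσ = 111 + 26 = 137 kPa.
Normally consolidated clay, so the full stress increment lies on the virgin compression line:
S_c = C_c·H/(1+e₀)·log₁₀(σ'_f/σ'_0) = 0.37×5.2/(1+1.24)×log₁₀(137/111)
    = 0.85893 × 0.091398 = 0.0785 m

S_c ≈ 0.0785 m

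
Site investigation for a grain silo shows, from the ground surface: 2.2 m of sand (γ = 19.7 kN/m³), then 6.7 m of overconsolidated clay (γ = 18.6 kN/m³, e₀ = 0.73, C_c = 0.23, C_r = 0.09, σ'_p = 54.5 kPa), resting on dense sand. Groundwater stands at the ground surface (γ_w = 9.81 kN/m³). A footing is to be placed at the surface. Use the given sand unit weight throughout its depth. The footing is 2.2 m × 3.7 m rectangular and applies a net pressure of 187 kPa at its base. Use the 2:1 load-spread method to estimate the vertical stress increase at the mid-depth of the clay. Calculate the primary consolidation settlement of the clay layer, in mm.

S_c ≈ 120 mm

Mid-depth of clay below the ground surface: z = 2.2 + 6.7/2 = 5.55 m.
Total vertical stress at mid-clay: σ_v = 19.7×2.2 + 18.6×3.35 = 105.65 kPa.
Pore pressure: u = 9.81×(5.55 − 0) = 54.446 kPa.
Initial effective stress: σ'_0 = σ_v − u = 105.65 − 54.446 = 51.204 kPa.
Stress increase at mid-clay by the 2:1 spreading method:
Δσ = qBL/((B+z)(L+z)) = 187×2.2×3.7/((2.2+5.55)(3.7+5.55)) = 21.234 kPa
Final effective stress: σ'_f = 51.204 + 21.234 = 72.438 kPa.
σ'_f = 72.438 > σ'_p = 54.5 kPa, so the stress path crosses the preconsolidation pressure — recompression up to σ'_p, then virgin compression beyond:
S_c = H/(1+e₀)·[C_r·log₁₀(σ'_p/σ'_0) + C_c·log₁₀(σ'_f/σ'_p)]
    = 6.7/1.73 × [0.09×log₁₀(54.5/51.204) + 0.23×log₁₀(72.438/54.5)]
    = 3.8728 × [0.0024383 + 0.028421] = 0.1195 m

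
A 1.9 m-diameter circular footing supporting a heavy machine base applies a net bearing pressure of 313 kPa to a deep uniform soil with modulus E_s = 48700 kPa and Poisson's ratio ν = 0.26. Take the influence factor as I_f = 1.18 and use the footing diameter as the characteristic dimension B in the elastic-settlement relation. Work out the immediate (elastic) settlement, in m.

Immediate (elastic) settlement: S_e = q·B·(1−ν²)/E_s · I_f.
S_e = 313 × 1.9 × (1 − 0.26²) / 48700 × 1.18
    = 313 × 1.9 × 0.9324 / 48700 × 1.18
    = 0.01344 m

S_e ≈ 0.0134 m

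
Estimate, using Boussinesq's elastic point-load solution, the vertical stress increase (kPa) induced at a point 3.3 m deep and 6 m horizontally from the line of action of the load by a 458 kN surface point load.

Boussinesq vertical stress below a point load on an elastic half-space:
Δσ_z = 3P/(2πz²) · [1 + (r/z)²]^(−5/2)
r/z = 6/3.3 = 1.8182; [1+(r/z)²]^(−5/2) = 0.025994.
Δσ_z = 3×458/(2π×3.3²) × 0.025994 = 20.081 × 0.025994 = 0.522 kPa

Δσ_z ≈ 0.522 kPa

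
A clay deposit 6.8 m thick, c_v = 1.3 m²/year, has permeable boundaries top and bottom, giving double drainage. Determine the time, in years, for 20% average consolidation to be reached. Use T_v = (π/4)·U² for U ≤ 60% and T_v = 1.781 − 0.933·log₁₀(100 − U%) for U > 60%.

Drainage path length: H_d = H/2 = 3.4 m (double drainage).
U ≤ 60%: T_v = (π/4)·U² = (π/4)×0.2² = 0.031416.
t = T_v·H_d²/c_v = 0.031416×3.4²/1.3 = 0.2794 years.

t ≈ 0.279 years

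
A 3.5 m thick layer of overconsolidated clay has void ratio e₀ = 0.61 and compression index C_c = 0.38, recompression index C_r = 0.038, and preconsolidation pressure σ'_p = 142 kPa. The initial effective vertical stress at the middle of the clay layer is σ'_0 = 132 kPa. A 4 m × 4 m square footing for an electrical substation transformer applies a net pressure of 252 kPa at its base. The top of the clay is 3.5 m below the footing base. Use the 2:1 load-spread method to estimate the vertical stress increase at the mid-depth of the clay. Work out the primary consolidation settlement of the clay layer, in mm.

S_c ≈ 85.9 mm

Mid-depth of clay below the footing base: z = 3.5 + 3.5/2 = 5.25 m.
Stress increase at mid-clay by the 2:1 spreading method:
Δσ = qBL/((B+z)(L+z)) = 252×4×4/((4+5.25)(4+5.25)) = 47.123 kPa
Final effective stress: σ'_f = 132 + 47.123 = 179.12 kPa.
σ'_f = 179.12 > σ'_p = 142 kPa, so the stress path crosses the preconsolidation pressure — recompression up to σ'_p, then virgin compression beyond:
S_c = H/(1+e₀)·[C_r·log₁₀(σ'_p/σ'_0) + C_c·log₁₀(σ'_f/σ'_p)]
    = 3.5/1.61 × [0.038×log₁₀(142/132) + 0.38×log₁₀(179.12/142)]
    = 2.1739 × [0.0012051 + 0.038325] = 0.08593 m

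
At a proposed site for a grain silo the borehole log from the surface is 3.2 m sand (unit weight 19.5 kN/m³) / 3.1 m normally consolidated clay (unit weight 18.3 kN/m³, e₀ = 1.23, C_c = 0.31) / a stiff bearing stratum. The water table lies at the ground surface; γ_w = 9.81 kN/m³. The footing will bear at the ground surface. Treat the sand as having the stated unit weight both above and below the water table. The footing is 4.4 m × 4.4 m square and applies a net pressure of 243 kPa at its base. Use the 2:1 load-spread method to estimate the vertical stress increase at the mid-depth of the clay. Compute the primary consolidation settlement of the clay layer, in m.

S_c ≈ 0.154 m

Mid-depth of clay below the ground surface: z = 3.2 + 3.1/2 = 4.75 m.
Total vertical stress at mid-clay: σ_v = 19.5×3.2 + 18.3×1.55 = 90.765 kPa.
Pore pressure: u = 9.81×(4.75 − 0) = 46.598 kPa.
Initial effective stress: σ'_0 = σ_v − u = 90.765 − 46.598 = 44.167 kPa.
Stress increase at mid-clay by the 2:1 spreading method:
Δσ = qBL/((B+z)(L+z)) = 243×4.4×4.4/((4.4+4.75)(4.4+4.75)) = 56.191 kPa
Final effective stress: σ'_f = σ'_0 + Δσ = 44.167 + 56.191 = 100.36 kPa.
Normally consolidated clay, so the full stress increment lies on the virgin compression line:
S_c = C_c·H/(1+e₀)·log₁₀(σ'_f/σ'_0) = 0.31×3.1/(1+1.23)×log₁₀(100.36/44.167)
    = 0.43094 × 0.35646 = 0.1536 m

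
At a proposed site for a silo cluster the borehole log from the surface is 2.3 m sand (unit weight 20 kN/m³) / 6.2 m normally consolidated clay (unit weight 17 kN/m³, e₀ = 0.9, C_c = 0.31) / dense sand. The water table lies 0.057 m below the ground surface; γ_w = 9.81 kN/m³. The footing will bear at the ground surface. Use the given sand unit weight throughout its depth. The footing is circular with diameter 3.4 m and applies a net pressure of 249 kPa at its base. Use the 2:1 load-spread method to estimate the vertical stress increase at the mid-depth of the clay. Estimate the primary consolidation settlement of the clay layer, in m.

Mid-depth of clay below the ground surface: z = 2.3 + 6.2/2 = 5.4 m.
Total vertical stress at mid-clay: σ_v = 20×2.3 + 17×3.1 = 98.7 kPa.
Pore pressure: u = 9.81×(5.4 − 0.057) = 52.415 kPa.
Initial effective stress: σ'_0 = σ_v − u = 98.7 − 52.415 = 46.285 kPa.
Stress increase at mid-clay by the 2:1 spreading method:
Δσ ≈ qD²/(D+z)² = 249×3.4²/(3.4+5.4)² = 37.17 kPa
Final effective stress: σ'_f = σ'_0 + Δσ = 46.285 + 37.17 = 83.455 kPa.
Normally consolidated clay, so the full stress increment lies on the virgin compression line:
S_c = C_c·H/(1+e₀)·log₁₀(σ'_f/σ'_0) = 0.31×6.2/(1+0.9)×log₁₀(83.455/46.285)
    = 1.0116 × 0.25601 = 0.259 m

S_c ≈ 0.259 m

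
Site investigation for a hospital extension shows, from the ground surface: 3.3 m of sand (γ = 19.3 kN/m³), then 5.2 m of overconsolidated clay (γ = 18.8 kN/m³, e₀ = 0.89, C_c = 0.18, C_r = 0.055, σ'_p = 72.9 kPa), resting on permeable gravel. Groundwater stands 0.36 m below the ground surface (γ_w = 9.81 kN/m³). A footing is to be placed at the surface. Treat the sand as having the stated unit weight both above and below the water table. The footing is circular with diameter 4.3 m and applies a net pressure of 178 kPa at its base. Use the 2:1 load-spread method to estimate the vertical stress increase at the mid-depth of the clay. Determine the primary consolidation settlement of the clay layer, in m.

Mid-depth of clay below the ground surface: z = 3.3 + 5.2/2 = 5.9 m.
Total vertical stress at mid-clay: σ_v = 19.3×3.3 + 18.8×2.6 = 112.57 kPa.
Pore pressure: u = 9.81×(5.9 − 0.36) = 54.347 kPa.
Initial effective stress: σ'_0 = σ_v − u = 112.57 − 54.347 = 58.223 kPa.
Stress increase at mid-clay by the 2:1 spreading method:
Δσ ≈ qD²/(D+z)² = 178×4.3²/(4.3+5.9)² = 31.634 kPa
Final effective stress: σ'_f = 58.223 + 31.634 = 89.857 kPa.
σ'_f = 89.857 > σ'_p = 72.9 kPa, so the stress path crosses the preconsolidation pressure — recompression up to σ'_p, then virgin compression beyond:
S_c = H/(1+e₀)·[C_r·log₁₀(σ'_p/σ'_0) + C_c·log₁₀(σ'_f/σ'_p)]
    = 5.2/1.89 × [0.055×log₁₀(72.9/58.223) + 0.18×log₁₀(89.857/72.9)]
    = 2.7513 × [0.0053698 + 0.016348] = 0.05975 m

S_c ≈ 0.0598 m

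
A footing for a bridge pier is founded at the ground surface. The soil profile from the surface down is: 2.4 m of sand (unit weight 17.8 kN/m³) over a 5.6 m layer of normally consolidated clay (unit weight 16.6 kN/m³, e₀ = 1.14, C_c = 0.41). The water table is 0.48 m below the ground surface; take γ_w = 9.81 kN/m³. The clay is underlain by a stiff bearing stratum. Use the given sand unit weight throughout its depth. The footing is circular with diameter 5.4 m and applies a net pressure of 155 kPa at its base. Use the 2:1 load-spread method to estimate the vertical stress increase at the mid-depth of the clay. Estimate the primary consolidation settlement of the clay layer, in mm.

Mid-depth of clay below the ground surface: z = 2.4 + 5.6/2 = 5.2 m.
Total vertical stress at mid-clay: σ_v = 17.8×2.4 + 16.6×2.8 = 89.2 kPa.
Pore pressure: u = 9.81×(5.2 − 0.48) = 46.303 kPa.
Initial effective stress: σ'_0 = σ_v − u = 89.2 − 46.303 = 42.897 kPa.
Stress increase at mid-clay by the 2:1 spreading method:
Δσ ≈ qD²/(D+z)² = 155×5.4²/(5.4+5.2)² = 40.226 kPa
Final effective stress: σ'_f = σ'_0 + Δσ = 42.897 + 40.226 = 83.123 kPa.
Normally consolidated clay, so the full stress increment lies on the virgin compression line:
S_c = C_c·H/(1+e₀)·log₁₀(σ'_f/σ'_0) = 0.41×5.6/(1+1.14)×log₁₀(83.123/42.897)
    = 1.0729 × 0.28729 = 0.3082 m

S_c ≈ 308 mm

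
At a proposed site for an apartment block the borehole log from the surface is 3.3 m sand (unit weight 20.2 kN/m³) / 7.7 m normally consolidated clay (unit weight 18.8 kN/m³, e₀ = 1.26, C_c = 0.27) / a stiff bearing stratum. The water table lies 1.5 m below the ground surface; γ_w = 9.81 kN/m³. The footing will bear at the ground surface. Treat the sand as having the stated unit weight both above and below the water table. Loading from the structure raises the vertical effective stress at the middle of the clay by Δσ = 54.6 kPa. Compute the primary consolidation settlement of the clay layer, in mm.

Mid-depth of clay below the ground surface: z = 3.3 + 7.7/2 = 7.15 m.
Total vertical stress at mid-clay: σ_v = 20.2×3.3 + 18.8×3.85 = 139.04 kPa.
Pore pressure: u = 9.81×(7.15 − 1.5) = 55.427 kPa.
Initial effective stress: σ'_0 = σ_v − u = 139.04 − 55.427 = 83.613 kPa.
Final effective stress: σ'_f = σ'_0 + Δσ = 83.613 + 54.6 = 138.21 kPa.
Normally consolidated clay, so the full stress increment lies on the virgin compression line:
S_c = C_c·H/(1+e₀)·log₁₀(σ'_f/σ'_0) = 0.27×7.7/(1+1.26)×log₁₀(138.21/83.613)
    = 0.91991 × 0.21827 = 0.2008 m

S_c ≈ 201 mm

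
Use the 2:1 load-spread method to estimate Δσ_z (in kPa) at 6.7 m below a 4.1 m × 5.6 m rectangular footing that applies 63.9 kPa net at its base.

Δσ_z ≈ 11 kPa

By the 2:1 method the load spreads at 1 horizontal : 2 vertical, so at depth z the loaded area has grown by z in each plan dimension:
Δσ = qBL/((B+z)(L+z)) = 63.9×4.1×5.6/((4.1+6.7)(5.6+6.7)) = 11.044 kPa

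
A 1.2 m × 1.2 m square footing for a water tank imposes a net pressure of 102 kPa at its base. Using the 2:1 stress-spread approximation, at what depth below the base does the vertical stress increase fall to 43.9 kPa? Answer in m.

2:1 spreading — at depth z the loaded area has grown by z in each plan dimension:
qB²/(B+z)² = Δσ_z ⇒ z = B(√(q/Δσ_z) − 1) = 1.2×(√(102/43.9) − 1) = 0.6291 m

z ≈ 0.629 m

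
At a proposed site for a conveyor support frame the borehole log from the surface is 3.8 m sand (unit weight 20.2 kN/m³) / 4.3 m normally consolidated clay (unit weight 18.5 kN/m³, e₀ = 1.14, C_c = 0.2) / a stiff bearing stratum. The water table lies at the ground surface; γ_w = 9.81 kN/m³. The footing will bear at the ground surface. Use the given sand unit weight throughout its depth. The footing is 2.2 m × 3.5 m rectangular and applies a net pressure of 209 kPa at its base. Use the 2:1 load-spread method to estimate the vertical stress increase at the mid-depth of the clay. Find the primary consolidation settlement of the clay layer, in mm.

Mid-depth of clay below the ground surface: z = 3.8 + 4.3/2 = 5.95 m.
Total vertical stress at mid-clay: σ_v = 20.2×3.8 + 18.5×2.15 = 116.53 kPa.
Pore pressure: u = 9.81×(5.95 − 0) = 58.37 kPa.
Initial effective stress: σ'_0 = σ_v − u = 116.53 − 58.37 = 58.16 kPa.
Stress increase at mid-clay by the 2:1 spreading method:
Δσ = qBL/((B+z)(L+z)) = 209×2.2×3.5/((2.2+5.95)(3.5+5.95)) = 20.895 kPa
Final effective stress: σ'_f = σ'_0 + Δσ = 58.16 + 20.895 = 79.055 kPa.
Normally consolidated clay, so the full stress increment lies on the virgin compression line:
S_c = C_c·H/(1+e₀)·log₁₀(σ'_f/σ'_0) = 0.2×4.3/(1+1.14)×log₁₀(79.055/58.16)
    = 0.40187 × 0.1333 = 0.05357 m

S_c ≈ 53.6 mm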